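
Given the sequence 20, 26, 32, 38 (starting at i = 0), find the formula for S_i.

Check differences: 26 - 20 = 6
32 - 26 = 6
Common difference d = 6.
First term a = 20.
Formula: S_i = 20 + 6*i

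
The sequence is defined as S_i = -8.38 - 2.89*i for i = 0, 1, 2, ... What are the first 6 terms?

This is an arithmetic sequence.
i=0: S_0 = -8.38 + -2.89*0 = -8.38
i=1: S_1 = -8.38 + -2.89*1 = -11.27
i=2: S_2 = -8.38 + -2.89*2 = -14.16
i=3: S_3 = -8.38 + -2.89*3 = -17.05
i=4: S_4 = -8.38 + -2.89*4 = -19.94
i=5: S_5 = -8.38 + -2.89*5 = -22.83
The first 6 terms are: [-8.38, -11.27, -14.16, -17.05, -19.94, -22.83]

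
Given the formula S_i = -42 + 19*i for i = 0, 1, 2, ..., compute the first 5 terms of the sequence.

This is an arithmetic sequence.
i=0: S_0 = -42 + 19*0 = -42
i=1: S_1 = -42 + 19*1 = -23
i=2: S_2 = -42 + 19*2 = -4
i=3: S_3 = -42 + 19*3 = 15
i=4: S_4 = -42 + 19*4 = 34
The first 5 terms are: [-42, -23, -4, 15, 34]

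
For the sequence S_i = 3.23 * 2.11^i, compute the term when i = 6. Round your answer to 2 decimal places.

S_6 = 3.23 * 2.11^6 ≈ 3.23 * 88.2459 ≈ 285.03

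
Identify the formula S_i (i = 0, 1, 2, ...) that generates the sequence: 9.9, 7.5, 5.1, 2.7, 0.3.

Check differences: 7.5 - 9.9 = -2.4
5.1 - 7.5 = -2.4
Common difference d = -2.4.
First term a = 9.9.
Formula: S_i = 9.90 - 2.40*i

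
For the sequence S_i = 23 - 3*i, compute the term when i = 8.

S_8 = 23 + -3*8 = 23 + -24 = -1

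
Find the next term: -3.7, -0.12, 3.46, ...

Differences: -0.12 - -3.7 = 3.58
This is an arithmetic sequence with common difference d = 3.58.
Next term = 3.46 + 3.58 = 7.04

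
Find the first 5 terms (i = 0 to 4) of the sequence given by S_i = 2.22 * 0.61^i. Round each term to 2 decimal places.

This is a geometric sequence.
i=0: S_0 = 2.22 * 0.61^0 = 2.22
i=1: S_1 = 2.22 * 0.61^1 ≈ 1.35
i=2: S_2 = 2.22 * 0.61^2 ≈ 0.83
i=3: S_3 = 2.22 * 0.61^3 ≈ 0.5
i=4: S_4 = 2.22 * 0.61^4 ≈ 0.31
The first 5 terms are: [2.22, 1.35, 0.83, 0.5, 0.31]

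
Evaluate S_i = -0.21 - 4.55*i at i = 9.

S_9 = -0.21 + -4.55*9 = -0.21 + -40.95 = -41.16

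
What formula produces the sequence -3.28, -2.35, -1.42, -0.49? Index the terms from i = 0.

Check differences: -2.35 - -3.28 = 0.93
-1.42 - -2.35 = 0.93
Common difference d = 0.93.
First term a = -3.28.
Formula: S_i = -3.28 + 0.93*i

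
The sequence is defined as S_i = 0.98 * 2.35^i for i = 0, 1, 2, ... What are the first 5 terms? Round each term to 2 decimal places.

This is a geometric sequence.
i=0: S_0 = 0.98 * 2.35^0 = 0.98
i=1: S_1 = 0.98 * 2.35^1 ≈ 2.3
i=2: S_2 = 0.98 * 2.35^2 ≈ 5.41
i=3: S_3 = 0.98 * 2.35^3 ≈ 12.72
i=4: S_4 = 0.98 * 2.35^4 ≈ 29.89
The first 5 terms are: [0.98, 2.3, 5.41, 12.72, 29.89]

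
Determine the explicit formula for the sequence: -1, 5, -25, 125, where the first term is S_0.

Check ratios: 5 / -1 = -5.0
Common ratio r = -5.
First term a = -1.
Formula: S_i = -1 * (-5)^i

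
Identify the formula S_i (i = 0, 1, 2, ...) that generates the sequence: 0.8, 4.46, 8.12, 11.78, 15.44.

Check differences: 4.46 - 0.8 = 3.66
8.12 - 4.46 = 3.66
Common difference d = 3.66.
First term a = 0.8.
Formula: S_i = 0.80 + 3.66*i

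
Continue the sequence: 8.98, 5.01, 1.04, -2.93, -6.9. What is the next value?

Differences: 5.01 - 8.98 = -3.97
This is an arithmetic sequence with common difference d = -3.97.
Next term = -6.9 + -3.97 = -10.87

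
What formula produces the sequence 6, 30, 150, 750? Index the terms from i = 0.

Check ratios: 30 / 6 = 5.0
Common ratio r = 5.
First term a = 6.
Formula: S_i = 6 * 5^i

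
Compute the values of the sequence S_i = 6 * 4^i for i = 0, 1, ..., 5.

This is a geometric sequence.
i=0: S_0 = 6 * 4^0 = 6
i=1: S_1 = 6 * 4^1 = 24
i=2: S_2 = 6 * 4^2 = 96
i=3: S_3 = 6 * 4^3 = 384
i=4: S_4 = 6 * 4^4 = 1536
i=5: S_5 = 6 * 4^5 = 6144
The first 6 terms are: [6, 24, 96, 384, 1536, 6144]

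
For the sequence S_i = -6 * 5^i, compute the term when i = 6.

S_6 = -6 * 5^6 = -6 * 15625 = -93750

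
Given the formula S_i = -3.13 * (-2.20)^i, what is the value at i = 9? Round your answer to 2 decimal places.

S_9 = -3.13 * (-2.2)^9 ≈ -3.13 * -1207.2692 ≈ 3778.75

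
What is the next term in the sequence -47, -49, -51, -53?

Differences: -49 - -47 = -2
This is an arithmetic sequence with common difference d = -2.
Next term = -53 + -2 = -55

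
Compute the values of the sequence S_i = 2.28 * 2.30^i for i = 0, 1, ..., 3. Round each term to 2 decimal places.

This is a geometric sequence.
i=0: S_0 = 2.28 * 2.3^0 = 2.28
i=1: S_1 = 2.28 * 2.3^1 ≈ 5.24
i=2: S_2 = 2.28 * 2.3^2 ≈ 12.06
i=3: S_3 = 2.28 * 2.3^3 ≈ 27.74
The first 4 terms are: [2.28, 5.24, 12.06, 27.74]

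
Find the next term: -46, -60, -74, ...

Differences: -60 - -46 = -14
This is an arithmetic sequence with common difference d = -14.
Next term = -74 + -14 = -88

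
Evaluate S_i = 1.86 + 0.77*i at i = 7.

S_7 = 1.86 + 0.77*7 = 1.86 + 5.39 = 7.25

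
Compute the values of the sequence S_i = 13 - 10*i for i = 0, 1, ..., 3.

This is an arithmetic sequence.
i=0: S_0 = 13 + -10*0 = 13
i=1: S_1 = 13 + -10*1 = 3
i=2: S_2 = 13 + -10*2 = -7
i=3: S_3 = 13 + -10*3 = -17
The first 4 terms are: [13, 3, -7, -17]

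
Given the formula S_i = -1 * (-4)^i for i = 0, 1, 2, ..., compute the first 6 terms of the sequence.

This is a geometric sequence.
i=0: S_0 = -1 * (-4)^0 = -1
i=1: S_1 = -1 * (-4)^1 = 4
i=2: S_2 = -1 * (-4)^2 = -16
i=3: S_3 = -1 * (-4)^3 = 64
i=4: S_4 = -1 * (-4)^4 = -256
i=5: S_5 = -1 * (-4)^5 = 1024
The first 6 terms are: [-1, 4, -16, 64, -256, 1024]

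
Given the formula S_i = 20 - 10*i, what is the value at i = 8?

S_8 = 20 + -10*8 = 20 + -80 = -60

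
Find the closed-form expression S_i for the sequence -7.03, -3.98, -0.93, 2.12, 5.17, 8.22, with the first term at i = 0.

Check differences: -3.98 - -7.03 = 3.05
-0.93 - -3.98 = 3.05
Common difference d = 3.05.
First term a = -7.03.
Formula: S_i = -7.03 + 3.05*i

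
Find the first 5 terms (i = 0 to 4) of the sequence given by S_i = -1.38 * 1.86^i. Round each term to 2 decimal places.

This is a geometric sequence.
i=0: S_0 = -1.38 * 1.86^0 = -1.38
i=1: S_1 = -1.38 * 1.86^1 ≈ -2.57
i=2: S_2 = -1.38 * 1.86^2 ≈ -4.77
i=3: S_3 = -1.38 * 1.86^3 ≈ -8.88
i=4: S_4 = -1.38 * 1.86^4 ≈ -16.52
The first 5 terms are: [-1.38, -2.57, -4.77, -8.88, -16.52]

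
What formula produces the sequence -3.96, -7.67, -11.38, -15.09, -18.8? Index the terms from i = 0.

Check differences: -7.67 - -3.96 = -3.71
-11.38 - -7.67 = -3.71
Common difference d = -3.71.
First term a = -3.96.
Formula: S_i = -3.96 - 3.71*i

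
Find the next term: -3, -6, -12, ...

Ratios: -6 / -3 = 2.0
This is a geometric sequence with common ratio r = 2.
Next term = -12 * 2 = -24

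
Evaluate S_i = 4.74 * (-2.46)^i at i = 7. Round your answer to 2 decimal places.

S_7 = 4.74 * (-2.46)^7 ≈ 4.74 * -545.1873 ≈ -2584.19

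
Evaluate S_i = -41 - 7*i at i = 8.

S_8 = -41 + -7*8 = -41 + -56 = -97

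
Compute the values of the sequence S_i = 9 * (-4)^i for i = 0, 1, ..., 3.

This is a geometric sequence.
i=0: S_0 = 9 * (-4)^0 = 9
i=1: S_1 = 9 * (-4)^1 = -36
i=2: S_2 = 9 * (-4)^2 = 144
i=3: S_3 = 9 * (-4)^3 = -576
The first 4 terms are: [9, -36, 144, -576]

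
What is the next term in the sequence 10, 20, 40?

Ratios: 20 / 10 = 2.0
This is a geometric sequence with common ratio r = 2.
Next term = 40 * 2 = 80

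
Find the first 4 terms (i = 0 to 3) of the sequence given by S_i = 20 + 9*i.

This is an arithmetic sequence.
i=0: S_0 = 20 + 9*0 = 20
i=1: S_1 = 20 + 9*1 = 29
i=2: S_2 = 20 + 9*2 = 38
i=3: S_3 = 20 + 9*3 = 47
The first 4 terms are: [20, 29, 38, 47]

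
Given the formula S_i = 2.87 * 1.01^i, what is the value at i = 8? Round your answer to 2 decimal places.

S_8 = 2.87 * 1.01^8 ≈ 2.87 * 1.0829 ≈ 3.11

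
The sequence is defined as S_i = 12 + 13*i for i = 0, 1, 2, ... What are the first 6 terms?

This is an arithmetic sequence.
i=0: S_0 = 12 + 13*0 = 12
i=1: S_1 = 12 + 13*1 = 25
i=2: S_2 = 12 + 13*2 = 38
i=3: S_3 = 12 + 13*3 = 51
i=4: S_4 = 12 + 13*4 = 64
i=5: S_5 = 12 + 13*5 = 77
The first 6 terms are: [12, 25, 38, 51, 64, 77]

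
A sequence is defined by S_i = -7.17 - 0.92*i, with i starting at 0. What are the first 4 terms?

This is an arithmetic sequence.
i=0: S_0 = -7.17 + -0.92*0 = -7.17
i=1: S_1 = -7.17 + -0.92*1 = -8.09
i=2: S_2 = -7.17 + -0.92*2 = -9.01
i=3: S_3 = -7.17 + -0.92*3 = -9.93
The first 4 terms are: [-7.17, -8.09, -9.01, -9.93]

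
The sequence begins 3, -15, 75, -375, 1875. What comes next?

Ratios: -15 / 3 = -5.0
This is a geometric sequence with common ratio r = -5.
Next term = 1875 * -5 = -9375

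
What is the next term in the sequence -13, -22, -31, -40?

Differences: -22 - -13 = -9
This is an arithmetic sequence with common difference d = -9.
Next term = -40 + -9 = -49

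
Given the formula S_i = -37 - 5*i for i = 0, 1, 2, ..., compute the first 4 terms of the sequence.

This is an arithmetic sequence.
i=0: S_0 = -37 + -5*0 = -37
i=1: S_1 = -37 + -5*1 = -42
i=2: S_2 = -37 + -5*2 = -47
i=3: S_3 = -37 + -5*3 = -52
The first 4 terms are: [-37, -42, -47, -52]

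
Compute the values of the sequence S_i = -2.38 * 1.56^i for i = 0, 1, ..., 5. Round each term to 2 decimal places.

This is a geometric sequence.
i=0: S_0 = -2.38 * 1.56^0 = -2.38
i=1: S_1 = -2.38 * 1.56^1 ≈ -3.71
i=2: S_2 = -2.38 * 1.56^2 ≈ -5.79
i=3: S_3 = -2.38 * 1.56^3 ≈ -9.04
i=4: S_4 = -2.38 * 1.56^4 ≈ -14.1
i=5: S_5 = -2.38 * 1.56^5 ≈ -21.99
The first 6 terms are: [-2.38, -3.71, -5.79, -9.04, -14.1, -21.99]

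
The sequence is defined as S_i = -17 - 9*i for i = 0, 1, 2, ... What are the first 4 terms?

This is an arithmetic sequence.
i=0: S_0 = -17 + -9*0 = -17
i=1: S_1 = -17 + -9*1 = -26
i=2: S_2 = -17 + -9*2 = -35
i=3: S_3 = -17 + -9*3 = -44
The first 4 terms are: [-17, -26, -35, -44]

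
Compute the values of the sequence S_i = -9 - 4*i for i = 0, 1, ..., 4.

This is an arithmetic sequence.
i=0: S_0 = -9 + -4*0 = -9
i=1: S_1 = -9 + -4*1 = -13
i=2: S_2 = -9 + -4*2 = -17
i=3: S_3 = -9 + -4*3 = -21
i=4: S_4 = -9 + -4*4 = -25
The first 5 terms are: [-9, -13, -17, -21, -25]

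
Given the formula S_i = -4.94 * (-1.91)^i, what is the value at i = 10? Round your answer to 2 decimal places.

S_10 = -4.94 * (-1.91)^10 ≈ -4.94 * 646.1505 ≈ -3191.98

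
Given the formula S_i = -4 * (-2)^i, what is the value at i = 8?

S_8 = -4 * (-2)^8 = -4 * 256 = -1024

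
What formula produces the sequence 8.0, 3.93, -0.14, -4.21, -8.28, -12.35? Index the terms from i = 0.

Check differences: 3.93 - 8.0 = -4.07
-0.14 - 3.93 = -4.07
Common difference d = -4.07.
First term a = 8.0.
Formula: S_i = 8.00 - 4.07*i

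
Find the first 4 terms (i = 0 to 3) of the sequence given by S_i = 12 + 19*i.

This is an arithmetic sequence.
i=0: S_0 = 12 + 19*0 = 12
i=1: S_1 = 12 + 19*1 = 31
i=2: S_2 = 12 + 19*2 = 50
i=3: S_3 = 12 + 19*3 = 69
The first 4 terms are: [12, 31, 50, 69]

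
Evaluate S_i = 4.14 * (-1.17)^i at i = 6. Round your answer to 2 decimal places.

S_6 = 4.14 * (-1.17)^6 ≈ 4.14 * 2.5652 ≈ 10.62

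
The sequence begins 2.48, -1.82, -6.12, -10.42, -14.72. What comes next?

Differences: -1.82 - 2.48 = -4.3
This is an arithmetic sequence with common difference d = -4.3.
Next term = -14.72 + -4.3 = -19.02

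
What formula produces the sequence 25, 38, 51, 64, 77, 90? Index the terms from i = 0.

Check differences: 38 - 25 = 13
51 - 38 = 13
Common difference d = 13.
First term a = 25.
Formula: S_i = 25 + 13*i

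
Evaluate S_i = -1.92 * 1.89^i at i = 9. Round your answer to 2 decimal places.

S_9 = -1.92 * 1.89^9 ≈ -1.92 * 307.7204 ≈ -590.82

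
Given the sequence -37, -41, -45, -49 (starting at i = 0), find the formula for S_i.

Check differences: -41 - -37 = -4
-45 - -41 = -4
Common difference d = -4.
First term a = -37.
Formula: S_i = -37 - 4*i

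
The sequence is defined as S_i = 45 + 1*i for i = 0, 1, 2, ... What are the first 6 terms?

This is an arithmetic sequence.
i=0: S_0 = 45 + 1*0 = 45
i=1: S_1 = 45 + 1*1 = 46
i=2: S_2 = 45 + 1*2 = 47
i=3: S_3 = 45 + 1*3 = 48
i=4: S_4 = 45 + 1*4 = 49
i=5: S_5 = 45 + 1*5 = 50
The first 6 terms are: [45, 46, 47, 48, 49, 50]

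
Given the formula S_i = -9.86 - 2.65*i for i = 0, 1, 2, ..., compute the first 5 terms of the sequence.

This is an arithmetic sequence.
i=0: S_0 = -9.86 + -2.65*0 = -9.86
i=1: S_1 = -9.86 + -2.65*1 = -12.51
i=2: S_2 = -9.86 + -2.65*2 = -15.16
i=3: S_3 = -9.86 + -2.65*3 = -17.81
i=4: S_4 = -9.86 + -2.65*4 = -20.46
The first 5 terms are: [-9.86, -12.51, -15.16, -17.81, -20.46]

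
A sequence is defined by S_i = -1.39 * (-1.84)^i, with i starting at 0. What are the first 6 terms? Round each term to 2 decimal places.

This is a geometric sequence.
i=0: S_0 = -1.39 * (-1.84)^0 = -1.39
i=1: S_1 = -1.39 * (-1.84)^1 ≈ 2.56
i=2: S_2 = -1.39 * (-1.84)^2 ≈ -4.71
i=3: S_3 = -1.39 * (-1.84)^3 ≈ 8.66
i=4: S_4 = -1.39 * (-1.84)^4 ≈ -15.93
i=5: S_5 = -1.39 * (-1.84)^5 ≈ 29.32
The first 6 terms are: [-1.39, 2.56, -4.71, 8.66, -15.93, 29.32]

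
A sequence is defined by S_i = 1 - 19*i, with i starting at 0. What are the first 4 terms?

This is an arithmetic sequence.
i=0: S_0 = 1 + -19*0 = 1
i=1: S_1 = 1 + -19*1 = -18
i=2: S_2 = 1 + -19*2 = -37
i=3: S_3 = 1 + -19*3 = -56
The first 4 terms are: [1, -18, -37, -56]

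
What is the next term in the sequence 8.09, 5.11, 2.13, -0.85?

Differences: 5.11 - 8.09 = -2.98
This is an arithmetic sequence with common difference d = -2.98.
Next term = -0.85 + -2.98 = -3.83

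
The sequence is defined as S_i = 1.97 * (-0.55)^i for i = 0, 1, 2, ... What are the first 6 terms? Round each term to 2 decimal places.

This is a geometric sequence.
i=0: S_0 = 1.97 * (-0.55)^0 = 1.97
i=1: S_1 = 1.97 * (-0.55)^1 ≈ -1.08
i=2: S_2 = 1.97 * (-0.55)^2 ≈ 0.6
i=3: S_3 = 1.97 * (-0.55)^3 ≈ -0.33
i=4: S_4 = 1.97 * (-0.55)^4 ≈ 0.18
i=5: S_5 = 1.97 * (-0.55)^5 ≈ -0.1
The first 6 terms are: [1.97, -1.08, 0.6, -0.33, 0.18, -0.1]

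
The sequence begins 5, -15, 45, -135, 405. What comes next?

Ratios: -15 / 5 = -3.0
This is a geometric sequence with common ratio r = -3.
Next term = 405 * -3 = -1215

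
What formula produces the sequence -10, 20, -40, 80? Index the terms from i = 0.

Check ratios: 20 / -10 = -2.0
Common ratio r = -2.
First term a = -10.
Formula: S_i = -10 * (-2)^i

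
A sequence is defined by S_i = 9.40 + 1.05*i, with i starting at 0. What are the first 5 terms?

This is an arithmetic sequence.
i=0: S_0 = 9.4 + 1.05*0 = 9.4
i=1: S_1 = 9.4 + 1.05*1 = 10.45
i=2: S_2 = 9.4 + 1.05*2 = 11.5
i=3: S_3 = 9.4 + 1.05*3 = 12.55
i=4: S_4 = 9.4 + 1.05*4 = 13.6
The first 5 terms are: [9.4, 10.45, 11.5, 12.55, 13.6]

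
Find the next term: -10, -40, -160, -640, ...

Ratios: -40 / -10 = 4.0
This is a geometric sequence with common ratio r = 4.
Next term = -640 * 4 = -2560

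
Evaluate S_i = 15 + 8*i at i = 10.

S_10 = 15 + 8*10 = 15 + 80 = 95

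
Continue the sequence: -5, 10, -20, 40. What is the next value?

Ratios: 10 / -5 = -2.0
This is a geometric sequence with common ratio r = -2.
Next term = 40 * -2 = -80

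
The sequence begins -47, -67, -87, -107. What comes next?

Differences: -67 - -47 = -20
This is an arithmetic sequence with common difference d = -20.
Next term = -107 + -20 = -127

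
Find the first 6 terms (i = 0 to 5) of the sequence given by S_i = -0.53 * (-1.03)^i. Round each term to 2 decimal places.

This is a geometric sequence.
i=0: S_0 = -0.53 * (-1.03)^0 = -0.53
i=1: S_1 = -0.53 * (-1.03)^1 ≈ 0.55
i=2: S_2 = -0.53 * (-1.03)^2 ≈ -0.56
i=3: S_3 = -0.53 * (-1.03)^3 ≈ 0.58
i=4: S_4 = -0.53 * (-1.03)^4 ≈ -0.6
i=5: S_5 = -0.53 * (-1.03)^5 ≈ 0.61
The first 6 terms are: [-0.53, 0.55, -0.56, 0.58, -0.6, 0.61]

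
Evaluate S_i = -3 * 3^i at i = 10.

S_10 = -3 * 3^10 = -3 * 59049 = -177147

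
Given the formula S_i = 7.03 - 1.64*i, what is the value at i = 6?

S_6 = 7.03 + -1.64*6 = 7.03 + -9.84 = -2.81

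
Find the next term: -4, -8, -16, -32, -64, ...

Ratios: -8 / -4 = 2.0
This is a geometric sequence with common ratio r = 2.
Next term = -64 * 2 = -128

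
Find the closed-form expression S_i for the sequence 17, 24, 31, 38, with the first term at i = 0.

Check differences: 24 - 17 = 7
31 - 24 = 7
Common difference d = 7.
First term a = 17.
Formula: S_i = 17 + 7*i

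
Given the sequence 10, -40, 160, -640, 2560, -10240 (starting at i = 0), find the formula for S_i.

Check ratios: -40 / 10 = -4.0
Common ratio r = -4.
First term a = 10.
Formula: S_i = 10 * (-4)^i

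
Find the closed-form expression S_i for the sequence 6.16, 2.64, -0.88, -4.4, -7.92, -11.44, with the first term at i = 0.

Check differences: 2.64 - 6.16 = -3.52
-0.88 - 2.64 = -3.52
Common difference d = -3.52.
First term a = 6.16.
Formula: S_i = 6.16 - 3.52*i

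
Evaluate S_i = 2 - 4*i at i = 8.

S_8 = 2 + -4*8 = 2 + -32 = -30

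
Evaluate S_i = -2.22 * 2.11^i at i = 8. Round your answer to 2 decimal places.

S_8 = -2.22 * 2.11^8 ≈ -2.22 * 392.8797 ≈ -872.19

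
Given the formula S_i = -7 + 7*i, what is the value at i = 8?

S_8 = -7 + 7*8 = -7 + 56 = 49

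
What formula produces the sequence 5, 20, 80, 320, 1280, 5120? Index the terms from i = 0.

Check ratios: 20 / 5 = 4.0
Common ratio r = 4.
First term a = 5.
Formula: S_i = 5 * 4^i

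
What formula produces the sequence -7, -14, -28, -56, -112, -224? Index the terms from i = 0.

Check ratios: -14 / -7 = 2.0
Common ratio r = 2.
First term a = -7.
Formula: S_i = -7 * 2^i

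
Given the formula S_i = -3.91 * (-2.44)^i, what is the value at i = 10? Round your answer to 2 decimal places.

S_10 = -3.91 * (-2.44)^10 ≈ -3.91 * 7479.9426 ≈ -29246.58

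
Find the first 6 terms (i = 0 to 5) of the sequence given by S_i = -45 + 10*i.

This is an arithmetic sequence.
i=0: S_0 = -45 + 10*0 = -45
i=1: S_1 = -45 + 10*1 = -35
i=2: S_2 = -45 + 10*2 = -25
i=3: S_3 = -45 + 10*3 = -15
i=4: S_4 = -45 + 10*4 = -5
i=5: S_5 = -45 + 10*5 = 5
The first 6 terms are: [-45, -35, -25, -15, -5, 5]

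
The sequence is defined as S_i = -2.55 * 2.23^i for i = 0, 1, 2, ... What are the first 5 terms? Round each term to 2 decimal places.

This is a geometric sequence.
i=0: S_0 = -2.55 * 2.23^0 = -2.55
i=1: S_1 = -2.55 * 2.23^1 ≈ -5.69
i=2: S_2 = -2.55 * 2.23^2 ≈ -12.68
i=3: S_3 = -2.55 * 2.23^3 ≈ -28.28
i=4: S_4 = -2.55 * 2.23^4 ≈ -63.06
The first 5 terms are: [-2.55, -5.69, -12.68, -28.28, -63.06]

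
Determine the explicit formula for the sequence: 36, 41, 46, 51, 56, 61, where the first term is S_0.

Check differences: 41 - 36 = 5
46 - 41 = 5
Common difference d = 5.
First term a = 36.
Formula: S_i = 36 + 5*i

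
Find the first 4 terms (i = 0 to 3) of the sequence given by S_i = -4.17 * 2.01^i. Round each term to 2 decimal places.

This is a geometric sequence.
i=0: S_0 = -4.17 * 2.01^0 = -4.17
i=1: S_1 = -4.17 * 2.01^1 ≈ -8.38
i=2: S_2 = -4.17 * 2.01^2 ≈ -16.85
i=3: S_3 = -4.17 * 2.01^3 ≈ -33.86
The first 4 terms are: [-4.17, -8.38, -16.85, -33.86]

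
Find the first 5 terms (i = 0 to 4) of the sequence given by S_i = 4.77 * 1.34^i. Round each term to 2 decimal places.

This is a geometric sequence.
i=0: S_0 = 4.77 * 1.34^0 = 4.77
i=1: S_1 = 4.77 * 1.34^1 ≈ 6.39
i=2: S_2 = 4.77 * 1.34^2 ≈ 8.57
i=3: S_3 = 4.77 * 1.34^3 ≈ 11.48
i=4: S_4 = 4.77 * 1.34^4 ≈ 15.38
The first 5 terms are: [4.77, 6.39, 8.57, 11.48, 15.38]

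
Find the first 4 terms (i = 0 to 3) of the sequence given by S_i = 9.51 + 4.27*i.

This is an arithmetic sequence.
i=0: S_0 = 9.51 + 4.27*0 = 9.51
i=1: S_1 = 9.51 + 4.27*1 = 13.78
i=2: S_2 = 9.51 + 4.27*2 = 18.05
i=3: S_3 = 9.51 + 4.27*3 = 22.32
The first 4 terms are: [9.51, 13.78, 18.05, 22.32]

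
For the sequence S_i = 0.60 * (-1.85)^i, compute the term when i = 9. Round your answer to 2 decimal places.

S_9 = 0.6 * (-1.85)^9 ≈ 0.6 * -253.8315 ≈ -152.3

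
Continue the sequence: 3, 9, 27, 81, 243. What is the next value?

Ratios: 9 / 3 = 3.0
This is a geometric sequence with common ratio r = 3.
Next term = 243 * 3 = 729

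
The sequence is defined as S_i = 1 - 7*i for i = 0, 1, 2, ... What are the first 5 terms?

This is an arithmetic sequence.
i=0: S_0 = 1 + -7*0 = 1
i=1: S_1 = 1 + -7*1 = -6
i=2: S_2 = 1 + -7*2 = -13
i=3: S_3 = 1 + -7*3 = -20
i=4: S_4 = 1 + -7*4 = -27
The first 5 terms are: [1, -6, -13, -20, -27]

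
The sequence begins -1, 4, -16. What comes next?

Ratios: 4 / -1 = -4.0
This is a geometric sequence with common ratio r = -4.
Next term = -16 * -4 = 64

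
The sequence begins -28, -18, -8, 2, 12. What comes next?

Differences: -18 - -28 = 10
This is an arithmetic sequence with common difference d = 10.
Next term = 12 + 10 = 22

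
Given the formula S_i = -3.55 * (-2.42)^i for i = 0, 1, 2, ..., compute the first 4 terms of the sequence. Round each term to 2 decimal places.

This is a geometric sequence.
i=0: S_0 = -3.55 * (-2.42)^0 = -3.55
i=1: S_1 = -3.55 * (-2.42)^1 ≈ 8.59
i=2: S_2 = -3.55 * (-2.42)^2 ≈ -20.79
i=3: S_3 = -3.55 * (-2.42)^3 ≈ 50.31
The first 4 terms are: [-3.55, 8.59, -20.79, 50.31]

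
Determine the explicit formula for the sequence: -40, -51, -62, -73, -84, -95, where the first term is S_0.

Check differences: -51 - -40 = -11
-62 - -51 = -11
Common difference d = -11.
First term a = -40.
Formula: S_i = -40 - 11*i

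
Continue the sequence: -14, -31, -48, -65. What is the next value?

Differences: -31 - -14 = -17
This is an arithmetic sequence with common difference d = -17.
Next term = -65 + -17 = -82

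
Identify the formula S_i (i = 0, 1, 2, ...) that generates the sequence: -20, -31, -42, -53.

Check differences: -31 - -20 = -11
-42 - -31 = -11
Common difference d = -11.
First term a = -20.
Formula: S_i = -20 - 11*i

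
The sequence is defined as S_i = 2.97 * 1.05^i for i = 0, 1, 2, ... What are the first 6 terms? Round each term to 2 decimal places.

This is a geometric sequence.
i=0: S_0 = 2.97 * 1.05^0 = 2.97
i=1: S_1 = 2.97 * 1.05^1 ≈ 3.12
i=2: S_2 = 2.97 * 1.05^2 ≈ 3.27
i=3: S_3 = 2.97 * 1.05^3 ≈ 3.44
i=4: S_4 = 2.97 * 1.05^4 ≈ 3.61
i=5: S_5 = 2.97 * 1.05^5 ≈ 3.79
The first 6 terms are: [2.97, 3.12, 3.27, 3.44, 3.61, 3.79]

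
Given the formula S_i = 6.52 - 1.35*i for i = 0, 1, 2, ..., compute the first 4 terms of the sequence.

This is an arithmetic sequence.
i=0: S_0 = 6.52 + -1.35*0 = 6.52
i=1: S_1 = 6.52 + -1.35*1 = 5.17
i=2: S_2 = 6.52 + -1.35*2 = 3.82
i=3: S_3 = 6.52 + -1.35*3 = 2.47
The first 4 terms are: [6.52, 5.17, 3.82, 2.47]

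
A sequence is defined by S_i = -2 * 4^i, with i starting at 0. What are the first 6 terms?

This is a geometric sequence.
i=0: S_0 = -2 * 4^0 = -2
i=1: S_1 = -2 * 4^1 = -8
i=2: S_2 = -2 * 4^2 = -32
i=3: S_3 = -2 * 4^3 = -128
i=4: S_4 = -2 * 4^4 = -512
i=5: S_5 = -2 * 4^5 = -2048
The first 6 terms are: [-2, -8, -32, -128, -512, -2048]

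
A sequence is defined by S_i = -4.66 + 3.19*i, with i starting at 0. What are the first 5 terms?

This is an arithmetic sequence.
i=0: S_0 = -4.66 + 3.19*0 = -4.66
i=1: S_1 = -4.66 + 3.19*1 = -1.47
i=2: S_2 = -4.66 + 3.19*2 = 1.72
i=3: S_3 = -4.66 + 3.19*3 = 4.91
i=4: S_4 = -4.66 + 3.19*4 = 8.1
The first 5 terms are: [-4.66, -1.47, 1.72, 4.91, 8.1]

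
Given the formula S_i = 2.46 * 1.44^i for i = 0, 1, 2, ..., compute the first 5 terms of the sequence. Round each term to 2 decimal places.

This is a geometric sequence.
i=0: S_0 = 2.46 * 1.44^0 = 2.46
i=1: S_1 = 2.46 * 1.44^1 ≈ 3.54
i=2: S_2 = 2.46 * 1.44^2 ≈ 5.1
i=3: S_3 = 2.46 * 1.44^3 ≈ 7.35
i=4: S_4 = 2.46 * 1.44^4 ≈ 10.58
The first 5 terms are: [2.46, 3.54, 5.1, 7.35, 10.58]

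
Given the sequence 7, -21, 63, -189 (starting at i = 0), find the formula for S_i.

Check ratios: -21 / 7 = -3.0
Common ratio r = -3.
First term a = 7.
Formula: S_i = 7 * (-3)^i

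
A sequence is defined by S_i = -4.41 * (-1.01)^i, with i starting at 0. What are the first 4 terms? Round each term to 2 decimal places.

This is a geometric sequence.
i=0: S_0 = -4.41 * (-1.01)^0 = -4.41
i=1: S_1 = -4.41 * (-1.01)^1 ≈ 4.45
i=2: S_2 = -4.41 * (-1.01)^2 ≈ -4.5
i=3: S_3 = -4.41 * (-1.01)^3 ≈ 4.54
The first 4 terms are: [-4.41, 4.45, -4.5, 4.54]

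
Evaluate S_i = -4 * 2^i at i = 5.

S_5 = -4 * 2^5 = -4 * 32 = -128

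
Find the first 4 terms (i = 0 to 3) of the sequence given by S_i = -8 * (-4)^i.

This is a geometric sequence.
i=0: S_0 = -8 * (-4)^0 = -8
i=1: S_1 = -8 * (-4)^1 = 32
i=2: S_2 = -8 * (-4)^2 = -128
i=3: S_3 = -8 * (-4)^3 = 512
The first 4 terms are: [-8, 32, -128, 512]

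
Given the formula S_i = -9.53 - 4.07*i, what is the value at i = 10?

S_10 = -9.53 + -4.07*10 = -9.53 + -40.7 = -50.23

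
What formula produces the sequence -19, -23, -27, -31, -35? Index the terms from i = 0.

Check differences: -23 - -19 = -4
-27 - -23 = -4
Common difference d = -4.
First term a = -19.
Formula: S_i = -19 - 4*i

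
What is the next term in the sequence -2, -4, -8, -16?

Ratios: -4 / -2 = 2.0
This is a geometric sequence with common ratio r = 2.
Next term = -16 * 2 = -32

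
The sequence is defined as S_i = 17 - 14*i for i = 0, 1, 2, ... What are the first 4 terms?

This is an arithmetic sequence.
i=0: S_0 = 17 + -14*0 = 17
i=1: S_1 = 17 + -14*1 = 3
i=2: S_2 = 17 + -14*2 = -11
i=3: S_3 = 17 + -14*3 = -25
The first 4 terms are: [17, 3, -11, -25]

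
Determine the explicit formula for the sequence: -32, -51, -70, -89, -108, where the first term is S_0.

Check differences: -51 - -32 = -19
-70 - -51 = -19
Common difference d = -19.
First term a = -32.
Formula: S_i = -32 - 19*i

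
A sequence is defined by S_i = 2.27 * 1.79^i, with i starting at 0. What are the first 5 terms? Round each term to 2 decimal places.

This is a geometric sequence.
i=0: S_0 = 2.27 * 1.79^0 = 2.27
i=1: S_1 = 2.27 * 1.79^1 ≈ 4.06
i=2: S_2 = 2.27 * 1.79^2 ≈ 7.27
i=3: S_3 = 2.27 * 1.79^3 ≈ 13.02
i=4: S_4 = 2.27 * 1.79^4 ≈ 23.3
The first 5 terms are: [2.27, 4.06, 7.27, 13.02, 23.3]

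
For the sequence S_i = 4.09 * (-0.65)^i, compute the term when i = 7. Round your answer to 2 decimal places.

S_7 = 4.09 * (-0.65)^7 ≈ 4.09 * -0.049 ≈ -0.2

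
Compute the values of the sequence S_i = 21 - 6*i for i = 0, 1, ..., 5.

This is an arithmetic sequence.
i=0: S_0 = 21 + -6*0 = 21
i=1: S_1 = 21 + -6*1 = 15
i=2: S_2 = 21 + -6*2 = 9
i=3: S_3 = 21 + -6*3 = 3
i=4: S_4 = 21 + -6*4 = -3
i=5: S_5 = 21 + -6*5 = -9
The first 6 terms are: [21, 15, 9, 3, -3, -9]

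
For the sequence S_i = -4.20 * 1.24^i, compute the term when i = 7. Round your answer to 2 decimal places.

S_7 = -4.2 * 1.24^7 ≈ -4.2 * 4.5077 ≈ -18.93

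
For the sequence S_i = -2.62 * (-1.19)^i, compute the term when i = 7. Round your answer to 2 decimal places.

S_7 = -2.62 * (-1.19)^7 ≈ -2.62 * -3.3793 ≈ 8.85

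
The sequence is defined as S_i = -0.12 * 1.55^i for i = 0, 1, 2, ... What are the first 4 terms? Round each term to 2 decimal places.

This is a geometric sequence.
i=0: S_0 = -0.12 * 1.55^0 = -0.12
i=1: S_1 = -0.12 * 1.55^1 ≈ -0.19
i=2: S_2 = -0.12 * 1.55^2 ≈ -0.29
i=3: S_3 = -0.12 * 1.55^3 ≈ -0.45
The first 4 terms are: [-0.12, -0.19, -0.29, -0.45]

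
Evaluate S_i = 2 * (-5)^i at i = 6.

S_6 = 2 * (-5)^6 = 2 * 15625 = 31250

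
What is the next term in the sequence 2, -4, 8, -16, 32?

Ratios: -4 / 2 = -2.0
This is a geometric sequence with common ratio r = -2.
Next term = 32 * -2 = -64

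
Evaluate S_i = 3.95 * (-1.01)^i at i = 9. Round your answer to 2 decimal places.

S_9 = 3.95 * (-1.01)^9 ≈ 3.95 * -1.0937 ≈ -4.32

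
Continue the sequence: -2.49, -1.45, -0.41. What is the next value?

Differences: -1.45 - -2.49 = 1.04
This is an arithmetic sequence with common difference d = 1.04.
Next term = -0.41 + 1.04 = 0.63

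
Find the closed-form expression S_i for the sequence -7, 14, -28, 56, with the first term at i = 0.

Check ratios: 14 / -7 = -2.0
Common ratio r = -2.
First term a = -7.
Formula: S_i = -7 * (-2)^i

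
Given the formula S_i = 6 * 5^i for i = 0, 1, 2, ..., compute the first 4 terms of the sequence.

This is a geometric sequence.
i=0: S_0 = 6 * 5^0 = 6
i=1: S_1 = 6 * 5^1 = 30
i=2: S_2 = 6 * 5^2 = 150
i=3: S_3 = 6 * 5^3 = 750
The first 4 terms are: [6, 30, 150, 750]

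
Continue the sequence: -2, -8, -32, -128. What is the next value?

Ratios: -8 / -2 = 4.0
This is a geometric sequence with common ratio r = 4.
Next term = -128 * 4 = -512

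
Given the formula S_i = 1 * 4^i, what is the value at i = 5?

S_5 = 1 * 4^5 = 1 * 1024 = 1024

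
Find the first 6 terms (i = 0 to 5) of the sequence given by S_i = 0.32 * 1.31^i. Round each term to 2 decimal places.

This is a geometric sequence.
i=0: S_0 = 0.32 * 1.31^0 = 0.32
i=1: S_1 = 0.32 * 1.31^1 ≈ 0.42
i=2: S_2 = 0.32 * 1.31^2 ≈ 0.55
i=3: S_3 = 0.32 * 1.31^3 ≈ 0.72
i=4: S_4 = 0.32 * 1.31^4 ≈ 0.94
i=5: S_5 = 0.32 * 1.31^5 ≈ 1.23
The first 6 terms are: [0.32, 0.42, 0.55, 0.72, 0.94, 1.23]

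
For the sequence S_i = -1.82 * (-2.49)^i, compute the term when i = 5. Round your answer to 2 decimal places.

S_5 = -1.82 * (-2.49)^5 ≈ -1.82 * -95.7187 ≈ 174.21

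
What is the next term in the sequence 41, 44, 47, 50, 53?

Differences: 44 - 41 = 3
This is an arithmetic sequence with common difference d = 3.
Next term = 53 + 3 = 56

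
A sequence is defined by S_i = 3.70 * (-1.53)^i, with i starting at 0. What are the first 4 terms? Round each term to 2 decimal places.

This is a geometric sequence.
i=0: S_0 = 3.7 * (-1.53)^0 = 3.7
i=1: S_1 = 3.7 * (-1.53)^1 ≈ -5.66
i=2: S_2 = 3.7 * (-1.53)^2 ≈ 8.66
i=3: S_3 = 3.7 * (-1.53)^3 ≈ -13.25
The first 4 terms are: [3.7, -5.66, 8.66, -13.25]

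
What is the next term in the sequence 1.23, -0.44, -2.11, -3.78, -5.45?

Differences: -0.44 - 1.23 = -1.67
This is an arithmetic sequence with common difference d = -1.67.
Next term = -5.45 + -1.67 = -7.12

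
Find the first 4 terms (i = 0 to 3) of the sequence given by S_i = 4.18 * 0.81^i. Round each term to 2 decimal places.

This is a geometric sequence.
i=0: S_0 = 4.18 * 0.81^0 = 4.18
i=1: S_1 = 4.18 * 0.81^1 ≈ 3.39
i=2: S_2 = 4.18 * 0.81^2 ≈ 2.74
i=3: S_3 = 4.18 * 0.81^3 ≈ 2.22
The first 4 terms are: [4.18, 3.39, 2.74, 2.22]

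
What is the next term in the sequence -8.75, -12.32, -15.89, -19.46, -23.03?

Differences: -12.32 - -8.75 = -3.57
This is an arithmetic sequence with common difference d = -3.57.
Next term = -23.03 + -3.57 = -26.6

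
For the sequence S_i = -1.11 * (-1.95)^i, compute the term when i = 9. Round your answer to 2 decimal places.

S_9 = -1.11 * (-1.95)^9 ≈ -1.11 * -407.6726 ≈ 452.52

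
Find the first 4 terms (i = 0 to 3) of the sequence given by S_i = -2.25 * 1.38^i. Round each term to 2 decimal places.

This is a geometric sequence.
i=0: S_0 = -2.25 * 1.38^0 = -2.25
i=1: S_1 = -2.25 * 1.38^1 ≈ -3.11
i=2: S_2 = -2.25 * 1.38^2 ≈ -4.28
i=3: S_3 = -2.25 * 1.38^3 ≈ -5.91
The first 4 terms are: [-2.25, -3.11, -4.28, -5.91]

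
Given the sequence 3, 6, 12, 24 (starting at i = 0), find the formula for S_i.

Check ratios: 6 / 3 = 2.0
Common ratio r = 2.
First term a = 3.
Formula: S_i = 3 * 2^i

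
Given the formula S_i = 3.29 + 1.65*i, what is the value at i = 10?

S_10 = 3.29 + 1.65*10 = 3.29 + 16.5 = 19.79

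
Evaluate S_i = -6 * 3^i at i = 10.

S_10 = -6 * 3^10 = -6 * 59049 = -354294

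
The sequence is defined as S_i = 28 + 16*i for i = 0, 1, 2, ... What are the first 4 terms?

This is an arithmetic sequence.
i=0: S_0 = 28 + 16*0 = 28
i=1: S_1 = 28 + 16*1 = 44
i=2: S_2 = 28 + 16*2 = 60
i=3: S_3 = 28 + 16*3 = 76
The first 4 terms are: [28, 44, 60, 76]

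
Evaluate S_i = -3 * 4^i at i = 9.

S_9 = -3 * 4^9 = -3 * 262144 = -786432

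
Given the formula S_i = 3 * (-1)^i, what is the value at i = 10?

S_10 = 3 * (-1)^10 = 3 * 1 = 3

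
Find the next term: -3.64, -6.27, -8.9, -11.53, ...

Differences: -6.27 - -3.64 = -2.63
This is an arithmetic sequence with common difference d = -2.63.
Next term = -11.53 + -2.63 = -14.16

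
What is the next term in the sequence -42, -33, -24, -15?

Differences: -33 - -42 = 9
This is an arithmetic sequence with common difference d = 9.
Next term = -15 + 9 = -6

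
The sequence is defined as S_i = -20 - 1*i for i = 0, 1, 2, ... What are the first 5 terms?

This is an arithmetic sequence.
i=0: S_0 = -20 + -1*0 = -20
i=1: S_1 = -20 + -1*1 = -21
i=2: S_2 = -20 + -1*2 = -22
i=3: S_3 = -20 + -1*3 = -23
i=4: S_4 = -20 + -1*4 = -24
The first 5 terms are: [-20, -21, -22, -23, -24]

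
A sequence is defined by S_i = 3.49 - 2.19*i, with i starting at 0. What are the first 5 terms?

This is an arithmetic sequence.
i=0: S_0 = 3.49 + -2.19*0 = 3.49
i=1: S_1 = 3.49 + -2.19*1 = 1.3
i=2: S_2 = 3.49 + -2.19*2 = -0.89
i=3: S_3 = 3.49 + -2.19*3 = -3.08
i=4: S_4 = 3.49 + -2.19*4 = -5.27
The first 5 terms are: [3.49, 1.3, -0.89, -3.08, -5.27]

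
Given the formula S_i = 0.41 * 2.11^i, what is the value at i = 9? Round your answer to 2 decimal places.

S_9 = 0.41 * 2.11^9 ≈ 0.41 * 828.9763 ≈ 339.88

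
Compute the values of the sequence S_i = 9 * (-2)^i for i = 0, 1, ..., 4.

This is a geometric sequence.
i=0: S_0 = 9 * (-2)^0 = 9
i=1: S_1 = 9 * (-2)^1 = -18
i=2: S_2 = 9 * (-2)^2 = 36
i=3: S_3 = 9 * (-2)^3 = -72
i=4: S_4 = 9 * (-2)^4 = 144
The first 5 terms are: [9, -18, 36, -72, 144]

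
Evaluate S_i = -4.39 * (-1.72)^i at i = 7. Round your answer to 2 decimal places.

S_7 = -4.39 * (-1.72)^7 ≈ -4.39 * -44.5348 ≈ 195.51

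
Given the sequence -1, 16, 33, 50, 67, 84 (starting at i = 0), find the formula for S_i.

Check differences: 16 - -1 = 17
33 - 16 = 17
Common difference d = 17.
First term a = -1.
Formula: S_i = -1 + 17*i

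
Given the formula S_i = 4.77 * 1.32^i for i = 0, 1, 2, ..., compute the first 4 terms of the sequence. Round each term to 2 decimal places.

This is a geometric sequence.
i=0: S_0 = 4.77 * 1.32^0 = 4.77
i=1: S_1 = 4.77 * 1.32^1 ≈ 6.3
i=2: S_2 = 4.77 * 1.32^2 ≈ 8.31
i=3: S_3 = 4.77 * 1.32^3 ≈ 10.97
The first 4 terms are: [4.77, 6.3, 8.31, 10.97]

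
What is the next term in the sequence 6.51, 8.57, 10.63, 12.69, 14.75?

Differences: 8.57 - 6.51 = 2.06
This is an arithmetic sequence with common difference d = 2.06.
Next term = 14.75 + 2.06 = 16.81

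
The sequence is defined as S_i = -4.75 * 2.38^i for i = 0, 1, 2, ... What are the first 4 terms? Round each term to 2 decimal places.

This is a geometric sequence.
i=0: S_0 = -4.75 * 2.38^0 = -4.75
i=1: S_1 = -4.75 * 2.38^1 ≈ -11.31
i=2: S_2 = -4.75 * 2.38^2 ≈ -26.91
i=3: S_3 = -4.75 * 2.38^3 ≈ -64.04
The first 4 terms are: [-4.75, -11.31, -26.91, -64.04]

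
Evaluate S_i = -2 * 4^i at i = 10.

S_10 = -2 * 4^10 = -2 * 1048576 = -2097152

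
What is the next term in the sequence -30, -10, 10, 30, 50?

Differences: -10 - -30 = 20
This is an arithmetic sequence with common difference d = 20.
Next term = 50 + 20 = 70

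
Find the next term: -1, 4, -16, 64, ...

Ratios: 4 / -1 = -4.0
This is a geometric sequence with common ratio r = -4.
Next term = 64 * -4 = -256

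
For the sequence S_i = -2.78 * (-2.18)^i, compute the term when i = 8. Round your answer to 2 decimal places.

S_8 = -2.78 * (-2.18)^8 ≈ -2.78 * 510.096 ≈ -1418.07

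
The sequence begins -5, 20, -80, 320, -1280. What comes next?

Ratios: 20 / -5 = -4.0
This is a geometric sequence with common ratio r = -4.
Next term = -1280 * -4 = 5120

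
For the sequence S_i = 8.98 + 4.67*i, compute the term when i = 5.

S_5 = 8.98 + 4.67*5 = 8.98 + 23.35 = 32.33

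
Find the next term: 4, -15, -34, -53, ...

Differences: -15 - 4 = -19
This is an arithmetic sequence with common difference d = -19.
Next term = -53 + -19 = -72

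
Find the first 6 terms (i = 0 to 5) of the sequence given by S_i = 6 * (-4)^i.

This is a geometric sequence.
i=0: S_0 = 6 * (-4)^0 = 6
i=1: S_1 = 6 * (-4)^1 = -24
i=2: S_2 = 6 * (-4)^2 = 96
i=3: S_3 = 6 * (-4)^3 = -384
i=4: S_4 = 6 * (-4)^4 = 1536
i=5: S_5 = 6 * (-4)^5 = -6144
The first 6 terms are: [6, -24, 96, -384, 1536, -6144]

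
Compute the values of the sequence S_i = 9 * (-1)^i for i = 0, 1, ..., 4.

This is a geometric sequence.
i=0: S_0 = 9 * (-1)^0 = 9
i=1: S_1 = 9 * (-1)^1 = -9
i=2: S_2 = 9 * (-1)^2 = 9
i=3: S_3 = 9 * (-1)^3 = -9
i=4: S_4 = 9 * (-1)^4 = 9
The first 5 terms are: [9, -9, 9, -9, 9]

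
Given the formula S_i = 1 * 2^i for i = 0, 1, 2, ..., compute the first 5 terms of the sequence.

This is a geometric sequence.
i=0: S_0 = 1 * 2^0 = 1
i=1: S_1 = 1 * 2^1 = 2
i=2: S_2 = 1 * 2^2 = 4
i=3: S_3 = 1 * 2^3 = 8
i=4: S_4 = 1 * 2^4 = 16
The first 5 terms are: [1, 2, 4, 8, 16]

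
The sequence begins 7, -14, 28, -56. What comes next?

Ratios: -14 / 7 = -2.0
This is a geometric sequence with common ratio r = -2.
Next term = -56 * -2 = 112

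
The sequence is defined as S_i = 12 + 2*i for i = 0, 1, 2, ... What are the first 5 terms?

This is an arithmetic sequence.
i=0: S_0 = 12 + 2*0 = 12
i=1: S_1 = 12 + 2*1 = 14
i=2: S_2 = 12 + 2*2 = 16
i=3: S_3 = 12 + 2*3 = 18
i=4: S_4 = 12 + 2*4 = 20
The first 5 terms are: [12, 14, 16, 18, 20]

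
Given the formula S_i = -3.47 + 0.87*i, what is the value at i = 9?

S_9 = -3.47 + 0.87*9 = -3.47 + 7.83 = 4.36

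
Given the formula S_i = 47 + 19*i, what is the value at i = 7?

S_7 = 47 + 19*7 = 47 + 133 = 180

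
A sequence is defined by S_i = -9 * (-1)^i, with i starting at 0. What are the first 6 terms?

This is a geometric sequence.
i=0: S_0 = -9 * (-1)^0 = -9
i=1: S_1 = -9 * (-1)^1 = 9
i=2: S_2 = -9 * (-1)^2 = -9
i=3: S_3 = -9 * (-1)^3 = 9
i=4: S_4 = -9 * (-1)^4 = -9
i=5: S_5 = -9 * (-1)^5 = 9
The first 6 terms are: [-9, 9, -9, 9, -9, 9]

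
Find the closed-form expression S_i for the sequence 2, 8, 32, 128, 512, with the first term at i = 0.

Check ratios: 8 / 2 = 4.0
Common ratio r = 4.
First term a = 2.
Formula: S_i = 2 * 4^i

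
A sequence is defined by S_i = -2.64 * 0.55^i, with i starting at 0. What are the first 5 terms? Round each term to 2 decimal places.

This is a geometric sequence.
i=0: S_0 = -2.64 * 0.55^0 = -2.64
i=1: S_1 = -2.64 * 0.55^1 ≈ -1.45
i=2: S_2 = -2.64 * 0.55^2 ≈ -0.8
i=3: S_3 = -2.64 * 0.55^3 ≈ -0.44
i=4: S_4 = -2.64 * 0.55^4 ≈ -0.24
The first 5 terms are: [-2.64, -1.45, -0.8, -0.44, -0.24]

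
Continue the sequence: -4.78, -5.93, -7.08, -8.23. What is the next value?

Differences: -5.93 - -4.78 = -1.15
This is an arithmetic sequence with common difference d = -1.15.
Next term = -8.23 + -1.15 = -9.38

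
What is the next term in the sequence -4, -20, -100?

Ratios: -20 / -4 = 5.0
This is a geometric sequence with common ratio r = 5.
Next term = -100 * 5 = -500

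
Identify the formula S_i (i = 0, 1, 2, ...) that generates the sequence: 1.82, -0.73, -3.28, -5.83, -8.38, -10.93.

Check differences: -0.73 - 1.82 = -2.55
-3.28 - -0.73 = -2.55
Common difference d = -2.55.
First term a = 1.82.
Formula: S_i = 1.82 - 2.55*i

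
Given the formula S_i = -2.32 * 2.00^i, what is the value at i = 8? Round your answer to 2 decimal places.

S_8 = -2.32 * 2.0^8 = -2.32 * 256 = -593.92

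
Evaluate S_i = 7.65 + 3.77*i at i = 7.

S_7 = 7.65 + 3.77*7 = 7.65 + 26.39 = 34.04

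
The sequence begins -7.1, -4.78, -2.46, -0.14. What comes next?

Differences: -4.78 - -7.1 = 2.32
This is an arithmetic sequence with common difference d = 2.32.
Next term = -0.14 + 2.32 = 2.18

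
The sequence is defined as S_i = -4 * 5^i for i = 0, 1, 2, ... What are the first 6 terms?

This is a geometric sequence.
i=0: S_0 = -4 * 5^0 = -4
i=1: S_1 = -4 * 5^1 = -20
i=2: S_2 = -4 * 5^2 = -100
i=3: S_3 = -4 * 5^3 = -500
i=4: S_4 = -4 * 5^4 = -2500
i=5: S_5 = -4 * 5^5 = -12500
The first 6 terms are: [-4, -20, -100, -500, -2500, -12500]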